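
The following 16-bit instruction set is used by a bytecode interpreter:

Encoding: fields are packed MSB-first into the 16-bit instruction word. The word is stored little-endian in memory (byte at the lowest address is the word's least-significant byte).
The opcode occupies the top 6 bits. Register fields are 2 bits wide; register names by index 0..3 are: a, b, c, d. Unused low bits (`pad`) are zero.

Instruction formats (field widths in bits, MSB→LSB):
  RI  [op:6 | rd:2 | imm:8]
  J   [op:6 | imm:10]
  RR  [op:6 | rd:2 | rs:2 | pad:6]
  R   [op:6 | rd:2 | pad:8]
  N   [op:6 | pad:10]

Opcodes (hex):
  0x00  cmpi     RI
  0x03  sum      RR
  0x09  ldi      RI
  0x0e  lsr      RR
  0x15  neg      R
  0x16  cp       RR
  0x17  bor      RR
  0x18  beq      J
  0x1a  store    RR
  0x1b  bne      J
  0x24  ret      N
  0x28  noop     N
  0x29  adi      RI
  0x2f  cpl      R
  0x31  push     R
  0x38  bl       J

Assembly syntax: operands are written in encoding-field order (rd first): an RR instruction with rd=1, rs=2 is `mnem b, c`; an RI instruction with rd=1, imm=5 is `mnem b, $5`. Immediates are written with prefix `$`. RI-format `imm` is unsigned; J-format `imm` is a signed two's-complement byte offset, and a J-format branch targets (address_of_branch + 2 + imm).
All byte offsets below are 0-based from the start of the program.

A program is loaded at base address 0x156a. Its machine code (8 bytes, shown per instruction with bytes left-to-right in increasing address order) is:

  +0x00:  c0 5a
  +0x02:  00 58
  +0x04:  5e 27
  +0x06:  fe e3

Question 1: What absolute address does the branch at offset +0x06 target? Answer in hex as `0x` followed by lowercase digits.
0x1570

[06] fe e3 → 0xe3fe
  top 6b → 0x38 → bl [J]
  imm: (w>>0)&0x3ff=0x3fe (s10→-2) → $-2
  target = base 0x156a + off 0x06 + 2 + imm -2 = 0x1570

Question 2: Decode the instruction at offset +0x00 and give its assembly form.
cp c, d

@+00  little-endian(c0 5a) = 0x5ac0
  top 6b → 0x16 → cp [RR]
  rd: (w>>8)&0x3=0x2 → c
  rs: (w>>6)&0x3=0x3 → d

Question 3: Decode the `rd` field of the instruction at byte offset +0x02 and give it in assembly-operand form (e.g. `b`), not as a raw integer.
a

+0x02: 00 58 ⇒ word 0x5800 (little)
  opcode bits[15:10]=0x16: cp/RR
  rd@[9:8]=0x0 ⇒ a
  rs@[7:6]=0x0 ⇒ a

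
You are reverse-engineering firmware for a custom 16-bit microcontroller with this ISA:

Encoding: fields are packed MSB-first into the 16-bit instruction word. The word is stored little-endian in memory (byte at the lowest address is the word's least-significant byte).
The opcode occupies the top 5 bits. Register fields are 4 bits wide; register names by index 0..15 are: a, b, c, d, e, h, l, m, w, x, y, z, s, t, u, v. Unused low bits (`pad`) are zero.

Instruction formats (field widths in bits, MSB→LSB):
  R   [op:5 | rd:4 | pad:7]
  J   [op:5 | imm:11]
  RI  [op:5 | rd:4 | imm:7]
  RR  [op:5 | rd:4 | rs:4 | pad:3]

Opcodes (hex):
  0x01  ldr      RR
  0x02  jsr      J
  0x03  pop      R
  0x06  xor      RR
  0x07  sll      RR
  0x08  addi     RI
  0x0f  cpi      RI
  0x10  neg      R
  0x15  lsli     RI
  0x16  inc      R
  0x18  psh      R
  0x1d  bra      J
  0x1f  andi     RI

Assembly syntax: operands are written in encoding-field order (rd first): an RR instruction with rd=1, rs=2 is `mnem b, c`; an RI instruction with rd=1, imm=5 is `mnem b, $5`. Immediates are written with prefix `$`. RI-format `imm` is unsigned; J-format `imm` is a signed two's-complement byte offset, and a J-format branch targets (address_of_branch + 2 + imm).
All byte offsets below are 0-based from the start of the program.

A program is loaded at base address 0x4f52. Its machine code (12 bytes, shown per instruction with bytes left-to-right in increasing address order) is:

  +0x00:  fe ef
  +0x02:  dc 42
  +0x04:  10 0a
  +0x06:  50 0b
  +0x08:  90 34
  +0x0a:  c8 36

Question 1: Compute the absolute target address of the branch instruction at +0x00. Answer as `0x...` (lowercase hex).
@+00  little-endian(fe ef) = 0xeffe
  top 5b → 0x1d → bra [J]
  imm@[10:0]=0x7fe (s11→-2) ⇒ $-2
  target = base 0x4f52 + off 0x00 + 2 + imm -2 = 0x4f52

0x4f52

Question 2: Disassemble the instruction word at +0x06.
off 0x06: read 50 0b as little → 0x0b50
  op=0x0b50>>11=0x1 ⇒ ldr (RR)
  rd@[10:7]=0x6 ⇒ l
  rs@[6:3]=0xa ⇒ y

ldr l, y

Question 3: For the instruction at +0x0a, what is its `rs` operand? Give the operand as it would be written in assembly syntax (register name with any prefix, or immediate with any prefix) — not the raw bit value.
@+0a  little-endian(c8 36) = 0x36c8
  op=0x36c8>>11=0x6 ⇒ xor (RR)
  [10:7] rd=13 = t
  [6:3] rs=9 = x

x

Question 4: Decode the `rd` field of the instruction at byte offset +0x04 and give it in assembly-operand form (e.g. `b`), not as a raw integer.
e

off 0x04: read 10 0a as little → 0x0a10
  op=0x0a10>>11=0x1 ⇒ ldr (RR)
  rd@[10:7]=0x4 ⇒ e
  rs@[6:3]=0x2 ⇒ c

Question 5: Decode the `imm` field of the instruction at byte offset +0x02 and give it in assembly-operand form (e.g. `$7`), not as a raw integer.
$92

+0x02: dc 42 ⇒ word 0x42dc (little)
  opcode bits[15:11]=0x8: addi/RI
  rd: (w>>7)&0xf=0x5 → h
  imm: (w>>0)&0x7f=0x5c → $92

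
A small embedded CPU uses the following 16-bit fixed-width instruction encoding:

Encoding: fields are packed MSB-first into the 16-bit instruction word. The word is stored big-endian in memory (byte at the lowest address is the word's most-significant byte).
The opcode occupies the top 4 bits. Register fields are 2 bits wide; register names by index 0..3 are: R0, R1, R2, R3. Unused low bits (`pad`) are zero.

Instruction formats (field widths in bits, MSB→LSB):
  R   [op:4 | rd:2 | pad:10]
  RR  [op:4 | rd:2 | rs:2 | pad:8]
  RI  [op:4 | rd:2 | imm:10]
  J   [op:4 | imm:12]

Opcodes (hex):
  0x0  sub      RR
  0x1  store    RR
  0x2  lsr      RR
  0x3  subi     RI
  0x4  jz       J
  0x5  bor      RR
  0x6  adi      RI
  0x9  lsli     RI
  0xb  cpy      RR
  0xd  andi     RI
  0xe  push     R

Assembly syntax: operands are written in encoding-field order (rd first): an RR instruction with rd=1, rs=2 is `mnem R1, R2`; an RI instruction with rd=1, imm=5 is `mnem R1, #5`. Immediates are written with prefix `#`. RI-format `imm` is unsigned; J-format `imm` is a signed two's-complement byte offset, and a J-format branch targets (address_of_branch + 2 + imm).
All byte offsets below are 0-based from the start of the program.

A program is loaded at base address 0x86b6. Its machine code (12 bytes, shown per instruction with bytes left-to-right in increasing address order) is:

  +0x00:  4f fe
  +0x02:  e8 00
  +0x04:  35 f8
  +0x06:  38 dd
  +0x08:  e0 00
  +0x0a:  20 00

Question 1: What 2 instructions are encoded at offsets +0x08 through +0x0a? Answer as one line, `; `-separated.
[08] e0 00 → 0xe000
  opcode bits[15:12]=0xe: push/R
  [11:10] rd=0 = R0
[0a] 20 00 → 0x2000
  opcode bits[15:12]=0x2: lsr/RR
  [11:10] rd=0 = R0
  [9:8] rs=0 = R0

push R0; lsr R0, R0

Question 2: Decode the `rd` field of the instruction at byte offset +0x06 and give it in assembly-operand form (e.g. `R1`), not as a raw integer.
R2

off 0x06: read 38 dd as big → 0x38dd
  opcode bits[15:12]=0x3: subi/RI
  [11:10] rd=2 = R2
  [9:0] imm=221 = #221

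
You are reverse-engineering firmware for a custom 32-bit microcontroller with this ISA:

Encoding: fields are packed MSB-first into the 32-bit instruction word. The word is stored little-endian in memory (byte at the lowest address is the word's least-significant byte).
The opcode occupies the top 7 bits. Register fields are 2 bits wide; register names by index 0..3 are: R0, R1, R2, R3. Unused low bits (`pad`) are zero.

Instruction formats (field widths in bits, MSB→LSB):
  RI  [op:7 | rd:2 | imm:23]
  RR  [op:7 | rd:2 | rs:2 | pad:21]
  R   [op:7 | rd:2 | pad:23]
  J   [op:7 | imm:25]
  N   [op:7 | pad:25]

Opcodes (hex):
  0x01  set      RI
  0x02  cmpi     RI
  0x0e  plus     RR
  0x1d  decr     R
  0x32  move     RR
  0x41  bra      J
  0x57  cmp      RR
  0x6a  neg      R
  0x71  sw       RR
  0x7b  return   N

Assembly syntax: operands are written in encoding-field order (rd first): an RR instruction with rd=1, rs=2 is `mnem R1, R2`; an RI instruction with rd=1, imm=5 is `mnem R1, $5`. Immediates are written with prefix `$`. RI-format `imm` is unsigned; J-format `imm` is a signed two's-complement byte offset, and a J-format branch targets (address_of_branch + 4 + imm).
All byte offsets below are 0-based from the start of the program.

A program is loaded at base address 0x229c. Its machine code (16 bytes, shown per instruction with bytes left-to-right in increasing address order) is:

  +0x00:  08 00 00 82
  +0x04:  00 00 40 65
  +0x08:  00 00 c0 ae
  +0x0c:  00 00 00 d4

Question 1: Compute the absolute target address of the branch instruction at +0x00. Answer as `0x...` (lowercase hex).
@+00  little-endian(08 00 00 82) = 0x82000008
  op=0x82000008>>25=0x41 ⇒ bra (J)
  imm: (w>>0)&0x1ffffff=0x8 → $8
  target = base 0x229c + off 0x00 + 4 + imm 8 = 0x22a8

0x22a8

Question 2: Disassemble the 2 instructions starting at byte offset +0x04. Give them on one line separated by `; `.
move R2, R2; cmp R1, R2

off 0x04: read 00 00 40 65 as little → 0x65400000
  top 7b → 0x32 → move [RR]
  rd: (w>>23)&0x3=0x2 → R2
  rs: (w>>21)&0x3=0x2 → R2
off 0x08: read 00 00 c0 ae as little → 0xaec00000
  top 7b → 0x57 → cmp [RR]
  rd: (w>>23)&0x3=0x1 → R1
  rs: (w>>21)&0x3=0x2 → R2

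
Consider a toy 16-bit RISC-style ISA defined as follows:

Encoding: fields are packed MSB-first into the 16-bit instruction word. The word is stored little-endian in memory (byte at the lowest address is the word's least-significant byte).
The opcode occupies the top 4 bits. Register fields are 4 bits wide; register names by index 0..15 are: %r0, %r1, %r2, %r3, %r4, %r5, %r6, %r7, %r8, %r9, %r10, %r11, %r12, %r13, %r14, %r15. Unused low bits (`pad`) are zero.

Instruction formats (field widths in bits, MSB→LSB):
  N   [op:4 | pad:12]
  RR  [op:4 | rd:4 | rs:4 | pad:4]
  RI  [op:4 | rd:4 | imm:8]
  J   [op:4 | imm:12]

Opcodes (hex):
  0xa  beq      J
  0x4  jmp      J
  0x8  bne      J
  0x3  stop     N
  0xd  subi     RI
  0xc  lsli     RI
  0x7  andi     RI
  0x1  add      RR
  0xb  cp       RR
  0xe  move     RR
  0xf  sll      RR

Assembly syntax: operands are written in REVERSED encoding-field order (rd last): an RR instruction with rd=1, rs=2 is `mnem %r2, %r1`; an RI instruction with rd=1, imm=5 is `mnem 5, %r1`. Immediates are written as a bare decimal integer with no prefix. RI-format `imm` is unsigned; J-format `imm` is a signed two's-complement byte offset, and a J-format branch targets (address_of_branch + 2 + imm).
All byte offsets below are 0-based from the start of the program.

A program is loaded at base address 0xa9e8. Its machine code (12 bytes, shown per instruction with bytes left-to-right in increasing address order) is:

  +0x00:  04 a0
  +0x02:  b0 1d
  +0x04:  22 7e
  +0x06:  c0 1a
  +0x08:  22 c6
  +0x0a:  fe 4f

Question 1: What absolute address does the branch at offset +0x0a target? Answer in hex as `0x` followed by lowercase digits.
+0x0a: fe 4f ⇒ word 0x4ffe (little)
  top 4b → 0x4 → jmp [J]
  imm: (w>>0)&0xfff=0xffe (s12→-2) → -2
  target = base 0xa9e8 + off 0x0a + 2 + imm -2 = 0xa9f2

0xa9f2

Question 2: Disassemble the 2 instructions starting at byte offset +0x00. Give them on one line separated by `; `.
@+00  little-endian(04 a0) = 0xa004
  opcode bits[15:12]=0xa: beq/J
  imm: (w>>0)&0xfff=0x4 → 4
@+02  little-endian(b0 1d) = 0x1db0
  opcode bits[15:12]=0x1: add/RR
  rd: (w>>8)&0xf=0xd → %r13
  rs: (w>>4)&0xf=0xb → %r11

beq 4; add %r11, %r13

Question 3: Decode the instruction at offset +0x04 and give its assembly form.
andi 34, %r14

off 0x04: read 22 7e as little → 0x7e22
  top 4b → 0x7 → andi [RI]
  rd: (w>>8)&0xf=0xe → %r14
  imm: (w>>0)&0xff=0x22 → 34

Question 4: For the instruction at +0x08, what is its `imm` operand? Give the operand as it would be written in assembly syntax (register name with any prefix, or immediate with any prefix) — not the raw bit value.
34

+0x08: 22 c6 ⇒ word 0xc622 (little)
  opcode bits[15:12]=0xc: lsli/RI
  [11:8] rd=6 = %r6
  [7:0] imm=34 = 34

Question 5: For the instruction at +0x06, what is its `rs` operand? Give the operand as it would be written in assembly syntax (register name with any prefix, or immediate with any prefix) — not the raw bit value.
@+06  little-endian(c0 1a) = 0x1ac0
  opcode bits[15:12]=0x1: add/RR
  rd: (w>>8)&0xf=0xa → %r10
  rs: (w>>4)&0xf=0xc → %r12

%r12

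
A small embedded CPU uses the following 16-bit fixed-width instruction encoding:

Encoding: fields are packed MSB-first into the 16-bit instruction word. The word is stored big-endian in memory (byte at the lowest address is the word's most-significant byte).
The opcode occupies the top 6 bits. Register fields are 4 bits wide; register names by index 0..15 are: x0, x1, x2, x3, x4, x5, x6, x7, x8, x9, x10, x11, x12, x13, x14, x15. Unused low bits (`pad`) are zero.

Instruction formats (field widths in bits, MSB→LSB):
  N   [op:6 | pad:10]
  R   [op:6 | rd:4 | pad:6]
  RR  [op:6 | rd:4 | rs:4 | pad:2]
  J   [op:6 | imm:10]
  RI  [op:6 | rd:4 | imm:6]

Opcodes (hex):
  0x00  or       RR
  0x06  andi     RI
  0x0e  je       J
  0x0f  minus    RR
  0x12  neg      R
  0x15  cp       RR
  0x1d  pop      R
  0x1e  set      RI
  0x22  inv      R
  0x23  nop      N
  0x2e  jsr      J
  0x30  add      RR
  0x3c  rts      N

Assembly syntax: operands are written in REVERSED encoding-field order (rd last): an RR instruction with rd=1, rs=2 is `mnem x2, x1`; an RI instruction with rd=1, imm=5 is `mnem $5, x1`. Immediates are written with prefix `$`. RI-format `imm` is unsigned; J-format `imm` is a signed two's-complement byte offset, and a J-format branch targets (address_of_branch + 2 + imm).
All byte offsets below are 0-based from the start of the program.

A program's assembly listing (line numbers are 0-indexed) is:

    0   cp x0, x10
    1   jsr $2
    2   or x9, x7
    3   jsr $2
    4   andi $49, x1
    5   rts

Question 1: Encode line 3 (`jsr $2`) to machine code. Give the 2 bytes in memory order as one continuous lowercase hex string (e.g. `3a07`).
3. jsr fields op=0x2e:6|imm=2:10 → word b802h → b8 02

b802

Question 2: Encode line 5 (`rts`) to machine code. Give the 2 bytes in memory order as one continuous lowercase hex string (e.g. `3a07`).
f000

5. rts fields op=0x3c:6|pad=0:10 → word f000h → f0 00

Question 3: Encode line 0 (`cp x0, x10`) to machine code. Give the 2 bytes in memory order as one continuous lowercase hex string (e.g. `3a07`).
5680

0. cp fields op=0x15:6|rd=10:4|rs=0:4|pad=0:2 → word 5680h → 56 80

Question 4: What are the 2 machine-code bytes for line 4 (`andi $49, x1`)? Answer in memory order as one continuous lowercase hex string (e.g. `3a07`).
L4: andi op=0x6:6|rd=1:4|imm=49:6 ⇒ 0x1871 ⇒ big 18 71

1871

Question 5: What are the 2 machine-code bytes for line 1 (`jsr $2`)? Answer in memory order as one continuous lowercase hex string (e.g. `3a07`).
line 1 (jsr): pack op=0x2e:6|imm=2:10 = 0xb802; big→ b8 02

b802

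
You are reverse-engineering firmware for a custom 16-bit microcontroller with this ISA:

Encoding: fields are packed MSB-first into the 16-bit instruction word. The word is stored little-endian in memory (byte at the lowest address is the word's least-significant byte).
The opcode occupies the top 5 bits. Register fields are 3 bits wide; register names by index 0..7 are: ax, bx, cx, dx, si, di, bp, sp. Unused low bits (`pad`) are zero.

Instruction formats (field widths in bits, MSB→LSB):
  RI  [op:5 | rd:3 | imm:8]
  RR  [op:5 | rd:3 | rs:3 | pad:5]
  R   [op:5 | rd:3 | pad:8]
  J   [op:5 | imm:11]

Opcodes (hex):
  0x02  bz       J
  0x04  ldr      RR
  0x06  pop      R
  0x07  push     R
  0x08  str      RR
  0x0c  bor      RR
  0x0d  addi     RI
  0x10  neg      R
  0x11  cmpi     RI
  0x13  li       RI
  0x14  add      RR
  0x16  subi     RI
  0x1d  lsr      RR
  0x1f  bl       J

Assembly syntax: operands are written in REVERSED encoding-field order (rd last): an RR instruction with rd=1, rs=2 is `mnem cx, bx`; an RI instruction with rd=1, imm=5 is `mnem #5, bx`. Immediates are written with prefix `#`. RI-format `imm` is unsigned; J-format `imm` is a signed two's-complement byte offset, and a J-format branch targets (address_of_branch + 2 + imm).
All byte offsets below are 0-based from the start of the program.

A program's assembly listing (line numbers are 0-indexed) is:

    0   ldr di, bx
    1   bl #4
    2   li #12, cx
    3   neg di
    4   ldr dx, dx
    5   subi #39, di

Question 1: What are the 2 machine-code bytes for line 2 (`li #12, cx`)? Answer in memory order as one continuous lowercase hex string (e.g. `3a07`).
0c9a

2. li fields op=0x13:5|rd=2:3|imm=12:8 → word 9a0ch → 0c 9a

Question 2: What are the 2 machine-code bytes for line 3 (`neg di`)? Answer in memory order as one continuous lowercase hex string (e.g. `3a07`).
line 3 (neg): pack op=0x10:5|rd=5:3|pad=0:8 = 0x8500; little→ 00 85

0085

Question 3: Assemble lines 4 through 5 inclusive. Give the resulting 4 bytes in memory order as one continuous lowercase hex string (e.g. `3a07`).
602327b5

4. ldr fields op=0x4:5|rd=3:3|rs=3:3|pad=0:5 → word 2360h → 60 23
5. subi fields op=0x16:5|rd=5:3|imm=39:8 → word b527h → 27 b5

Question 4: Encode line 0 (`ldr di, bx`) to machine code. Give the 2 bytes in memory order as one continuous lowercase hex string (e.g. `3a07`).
a021

0. ldr fields op=0x4:5|rd=1:3|rs=5:3|pad=0:5 → word 21a0h → a0 21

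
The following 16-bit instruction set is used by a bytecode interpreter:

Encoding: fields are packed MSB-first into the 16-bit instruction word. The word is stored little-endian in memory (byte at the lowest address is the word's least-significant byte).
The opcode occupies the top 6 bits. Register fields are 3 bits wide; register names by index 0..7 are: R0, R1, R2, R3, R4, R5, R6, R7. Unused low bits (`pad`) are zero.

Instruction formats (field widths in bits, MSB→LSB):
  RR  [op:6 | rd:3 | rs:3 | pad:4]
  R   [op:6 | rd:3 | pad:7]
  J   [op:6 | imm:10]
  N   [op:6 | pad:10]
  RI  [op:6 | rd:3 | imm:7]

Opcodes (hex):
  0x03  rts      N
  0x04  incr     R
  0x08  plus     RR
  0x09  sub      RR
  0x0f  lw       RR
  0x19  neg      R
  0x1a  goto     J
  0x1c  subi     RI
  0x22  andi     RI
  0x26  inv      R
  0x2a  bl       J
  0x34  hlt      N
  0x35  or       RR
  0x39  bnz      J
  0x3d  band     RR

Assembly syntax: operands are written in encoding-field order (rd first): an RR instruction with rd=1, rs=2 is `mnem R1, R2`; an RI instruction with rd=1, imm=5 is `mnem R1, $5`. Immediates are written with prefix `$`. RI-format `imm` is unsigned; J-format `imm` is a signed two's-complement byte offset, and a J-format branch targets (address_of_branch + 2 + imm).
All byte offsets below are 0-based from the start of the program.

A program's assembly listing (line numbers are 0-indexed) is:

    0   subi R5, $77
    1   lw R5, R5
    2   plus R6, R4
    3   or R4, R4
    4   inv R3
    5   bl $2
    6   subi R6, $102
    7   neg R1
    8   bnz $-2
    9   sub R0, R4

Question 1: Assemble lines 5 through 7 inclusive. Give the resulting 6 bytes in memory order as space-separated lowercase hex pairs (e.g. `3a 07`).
02 a8 66 73 80 64

L5: bl op=0x2a:6|imm=2:10 ⇒ 0xa802 ⇒ little 02 a8
L6: subi op=0x1c:6|rd=6:3|imm=102:7 ⇒ 0x7366 ⇒ little 66 73
L7: neg op=0x19:6|rd=1:3|pad=0:7 ⇒ 0x6480 ⇒ little 80 64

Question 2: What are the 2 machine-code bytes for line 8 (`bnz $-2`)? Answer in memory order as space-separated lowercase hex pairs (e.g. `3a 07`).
8. bnz fields op=0x39:6|imm=-2:10 → word e7feh → fe e7

fe e7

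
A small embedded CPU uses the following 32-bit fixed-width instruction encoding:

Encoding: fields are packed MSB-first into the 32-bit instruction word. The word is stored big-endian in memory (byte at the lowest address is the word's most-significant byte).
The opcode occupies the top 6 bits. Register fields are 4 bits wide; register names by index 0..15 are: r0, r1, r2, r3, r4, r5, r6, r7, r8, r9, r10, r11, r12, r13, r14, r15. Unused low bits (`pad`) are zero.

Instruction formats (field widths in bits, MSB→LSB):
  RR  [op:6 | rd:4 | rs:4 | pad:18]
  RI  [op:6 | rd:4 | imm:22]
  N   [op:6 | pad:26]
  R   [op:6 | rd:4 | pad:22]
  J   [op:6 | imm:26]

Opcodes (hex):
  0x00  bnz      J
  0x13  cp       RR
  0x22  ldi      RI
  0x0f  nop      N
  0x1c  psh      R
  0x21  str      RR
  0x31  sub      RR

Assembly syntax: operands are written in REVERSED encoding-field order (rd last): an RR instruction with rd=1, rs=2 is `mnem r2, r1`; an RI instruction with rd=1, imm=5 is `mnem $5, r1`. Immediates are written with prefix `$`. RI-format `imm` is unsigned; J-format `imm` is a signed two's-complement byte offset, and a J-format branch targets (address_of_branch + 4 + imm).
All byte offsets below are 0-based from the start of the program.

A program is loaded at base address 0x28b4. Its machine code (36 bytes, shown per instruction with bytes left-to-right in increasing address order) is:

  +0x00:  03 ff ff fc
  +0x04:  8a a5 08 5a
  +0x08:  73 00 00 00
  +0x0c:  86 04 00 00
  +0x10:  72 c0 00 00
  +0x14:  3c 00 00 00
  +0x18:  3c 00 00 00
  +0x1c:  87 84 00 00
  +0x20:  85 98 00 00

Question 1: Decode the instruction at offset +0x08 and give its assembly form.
psh r12

+0x08: 73 00 00 00 ⇒ word 0x73000000 (big)
  opcode bits[31:26]=0x1c: psh/R
  rd@[25:22]=0xc ⇒ r12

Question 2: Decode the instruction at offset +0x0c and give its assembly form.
str r1, r8

+0x0c: 86 04 00 00 ⇒ word 0x86040000 (big)
  opcode bits[31:26]=0x21: str/RR
  rd@[25:22]=0x8 ⇒ r8
  rs@[21:18]=0x1 ⇒ r1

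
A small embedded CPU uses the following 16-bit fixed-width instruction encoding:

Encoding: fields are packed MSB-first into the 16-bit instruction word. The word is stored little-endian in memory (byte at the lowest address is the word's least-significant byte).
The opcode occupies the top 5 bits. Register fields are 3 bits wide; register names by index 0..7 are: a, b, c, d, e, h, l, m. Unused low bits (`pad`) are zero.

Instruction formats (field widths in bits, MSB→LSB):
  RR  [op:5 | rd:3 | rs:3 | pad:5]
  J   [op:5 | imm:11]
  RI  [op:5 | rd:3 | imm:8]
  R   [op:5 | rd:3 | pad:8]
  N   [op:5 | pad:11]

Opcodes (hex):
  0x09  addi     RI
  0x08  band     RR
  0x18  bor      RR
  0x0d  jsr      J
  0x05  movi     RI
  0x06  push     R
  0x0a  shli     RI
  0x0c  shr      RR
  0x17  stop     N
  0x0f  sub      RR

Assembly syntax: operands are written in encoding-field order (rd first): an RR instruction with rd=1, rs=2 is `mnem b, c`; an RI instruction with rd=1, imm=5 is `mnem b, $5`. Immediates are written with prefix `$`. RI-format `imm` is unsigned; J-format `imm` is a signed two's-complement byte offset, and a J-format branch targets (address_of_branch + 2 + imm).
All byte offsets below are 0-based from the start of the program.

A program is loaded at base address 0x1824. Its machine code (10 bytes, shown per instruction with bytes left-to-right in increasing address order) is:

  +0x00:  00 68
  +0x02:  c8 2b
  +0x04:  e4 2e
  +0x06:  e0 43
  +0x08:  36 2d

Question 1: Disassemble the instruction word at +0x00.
jsr $0

off 0x00: read 00 68 as little → 0x6800
  opcode bits[15:11]=0xd: jsr/J
  imm: (w>>0)&0x7ff=0x0 → $0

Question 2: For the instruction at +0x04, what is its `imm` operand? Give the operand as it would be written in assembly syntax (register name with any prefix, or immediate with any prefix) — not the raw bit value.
off 0x04: read e4 2e as little → 0x2ee4
  op=0x2ee4>>11=0x5 ⇒ movi (RI)
  rd: (w>>8)&0x7=0x6 → l
  imm: (w>>0)&0xff=0xe4 → $228

$228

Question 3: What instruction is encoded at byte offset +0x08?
movi h, $54

@+08  little-endian(36 2d) = 0x2d36
  op=0x2d36>>11=0x5 ⇒ movi (RI)
  rd: (w>>8)&0x7=0x5 → h
  imm: (w>>0)&0xff=0x36 → $54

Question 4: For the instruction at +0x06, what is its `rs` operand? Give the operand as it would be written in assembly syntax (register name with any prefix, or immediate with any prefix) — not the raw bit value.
m

@+06  little-endian(e0 43) = 0x43e0
  top 5b → 0x8 → band [RR]
  rd@[10:8]=0x3 ⇒ d
  rs@[7:5]=0x7 ⇒ m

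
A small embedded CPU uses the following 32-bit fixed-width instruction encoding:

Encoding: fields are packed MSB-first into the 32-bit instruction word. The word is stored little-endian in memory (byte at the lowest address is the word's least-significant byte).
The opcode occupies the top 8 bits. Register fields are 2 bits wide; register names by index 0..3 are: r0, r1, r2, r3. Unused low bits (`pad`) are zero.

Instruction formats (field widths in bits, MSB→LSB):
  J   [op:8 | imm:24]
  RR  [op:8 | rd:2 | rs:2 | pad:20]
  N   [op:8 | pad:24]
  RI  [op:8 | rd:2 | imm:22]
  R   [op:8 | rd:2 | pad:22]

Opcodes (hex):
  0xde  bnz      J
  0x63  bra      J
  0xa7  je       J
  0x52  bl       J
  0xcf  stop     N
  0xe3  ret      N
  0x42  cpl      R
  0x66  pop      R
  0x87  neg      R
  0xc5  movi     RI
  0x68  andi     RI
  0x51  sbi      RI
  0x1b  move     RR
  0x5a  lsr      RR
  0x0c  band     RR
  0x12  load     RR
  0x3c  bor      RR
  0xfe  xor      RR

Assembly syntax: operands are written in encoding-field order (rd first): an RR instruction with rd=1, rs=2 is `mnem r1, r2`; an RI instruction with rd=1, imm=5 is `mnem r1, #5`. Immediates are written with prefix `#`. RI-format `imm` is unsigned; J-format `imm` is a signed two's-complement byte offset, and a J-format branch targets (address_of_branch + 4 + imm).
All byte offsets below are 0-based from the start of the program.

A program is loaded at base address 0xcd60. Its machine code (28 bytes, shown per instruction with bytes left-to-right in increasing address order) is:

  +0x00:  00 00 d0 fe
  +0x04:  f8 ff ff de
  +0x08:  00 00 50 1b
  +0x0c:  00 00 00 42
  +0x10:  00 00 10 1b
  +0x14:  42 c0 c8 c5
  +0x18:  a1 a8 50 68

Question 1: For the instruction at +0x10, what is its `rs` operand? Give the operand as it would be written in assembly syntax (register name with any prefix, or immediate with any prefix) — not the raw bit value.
r1

[10] 00 00 10 1b → 0x1b100000
  top 8b → 0x1b → move [RR]
  [23:22] rd=0 = r0
  [21:20] rs=1 = r1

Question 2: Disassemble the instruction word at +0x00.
off 0x00: read 00 00 d0 fe as little → 0xfed00000
  op=0xfed00000>>24=0xfe ⇒ xor (RR)
  rd@[23:22]=0x3 ⇒ r3
  rs@[21:20]=0x1 ⇒ r1

xor r3, r1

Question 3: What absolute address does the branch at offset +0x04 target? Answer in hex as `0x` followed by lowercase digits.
@+04  little-endian(f8 ff ff de) = 0xdefffff8
  opcode bits[31:24]=0xde: bnz/J
  [23:0] imm=16777208 (s24→-8) = #-8
  target = base 0xcd60 + off 0x04 + 4 + imm -8 = 0xcd60

0xcd60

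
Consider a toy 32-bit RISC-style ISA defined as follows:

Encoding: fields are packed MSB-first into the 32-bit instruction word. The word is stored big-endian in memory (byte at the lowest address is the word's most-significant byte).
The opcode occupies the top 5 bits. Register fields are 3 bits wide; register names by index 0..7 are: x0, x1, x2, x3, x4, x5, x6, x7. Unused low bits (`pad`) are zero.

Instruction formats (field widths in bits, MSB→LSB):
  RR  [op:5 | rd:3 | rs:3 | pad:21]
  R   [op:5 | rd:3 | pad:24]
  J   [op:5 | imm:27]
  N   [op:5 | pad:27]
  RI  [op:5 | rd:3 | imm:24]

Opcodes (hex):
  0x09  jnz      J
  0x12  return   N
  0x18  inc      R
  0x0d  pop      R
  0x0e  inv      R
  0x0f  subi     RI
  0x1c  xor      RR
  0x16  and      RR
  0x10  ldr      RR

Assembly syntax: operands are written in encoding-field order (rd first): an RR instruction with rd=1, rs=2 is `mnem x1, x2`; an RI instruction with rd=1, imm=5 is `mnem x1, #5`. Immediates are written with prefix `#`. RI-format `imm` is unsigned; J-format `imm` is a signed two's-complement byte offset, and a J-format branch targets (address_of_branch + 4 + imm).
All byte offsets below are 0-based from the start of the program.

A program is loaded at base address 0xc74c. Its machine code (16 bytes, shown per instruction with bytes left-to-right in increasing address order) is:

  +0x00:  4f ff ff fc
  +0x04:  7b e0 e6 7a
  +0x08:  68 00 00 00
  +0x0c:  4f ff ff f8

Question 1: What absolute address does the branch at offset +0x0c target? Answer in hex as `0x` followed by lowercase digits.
+0x0c: 4f ff ff f8 ⇒ word 0x4ffffff8 (big)
  op=0x4ffffff8>>27=0x9 ⇒ jnz (J)
  imm: (w>>0)&0x7ffffff=0x7fffff8 (s27→-8) → #-8
  target = base 0xc74c + off 0x0c + 4 + imm -8 = 0xc754

0xc754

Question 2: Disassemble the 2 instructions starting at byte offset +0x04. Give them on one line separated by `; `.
off 0x04: read 7b e0 e6 7a as big → 0x7be0e67a
  op=0x7be0e67a>>27=0xf ⇒ subi (RI)
  [26:24] rd=3 = x3
  [23:0] imm=14739066 = #14739066
off 0x08: read 68 00 00 00 as big → 0x68000000
  op=0x68000000>>27=0xd ⇒ pop (R)
  [26:24] rd=0 = x0

subi x3, #14739066; pop x0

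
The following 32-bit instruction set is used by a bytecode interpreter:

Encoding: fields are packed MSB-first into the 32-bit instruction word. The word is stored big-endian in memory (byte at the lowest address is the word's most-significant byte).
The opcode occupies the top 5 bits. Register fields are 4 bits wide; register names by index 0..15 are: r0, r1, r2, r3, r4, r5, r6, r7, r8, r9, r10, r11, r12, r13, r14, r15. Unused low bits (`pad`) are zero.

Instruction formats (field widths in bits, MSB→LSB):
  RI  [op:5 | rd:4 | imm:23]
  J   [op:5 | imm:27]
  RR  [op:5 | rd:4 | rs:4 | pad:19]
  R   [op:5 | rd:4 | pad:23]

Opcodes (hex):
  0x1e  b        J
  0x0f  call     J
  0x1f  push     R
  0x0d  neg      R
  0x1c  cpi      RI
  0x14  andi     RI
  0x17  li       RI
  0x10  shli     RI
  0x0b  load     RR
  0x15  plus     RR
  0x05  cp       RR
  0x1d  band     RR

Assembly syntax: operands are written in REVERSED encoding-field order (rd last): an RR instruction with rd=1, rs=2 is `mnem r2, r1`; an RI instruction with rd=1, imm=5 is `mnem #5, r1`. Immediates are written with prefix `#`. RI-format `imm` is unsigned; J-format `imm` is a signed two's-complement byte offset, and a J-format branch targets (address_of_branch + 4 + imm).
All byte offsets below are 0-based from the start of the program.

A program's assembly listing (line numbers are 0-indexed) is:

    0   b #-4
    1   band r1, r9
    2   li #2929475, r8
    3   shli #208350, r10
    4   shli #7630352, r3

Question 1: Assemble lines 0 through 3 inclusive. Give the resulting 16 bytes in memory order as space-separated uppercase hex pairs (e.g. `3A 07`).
F7 FF FF FC EC 88 00 00 BC 2C B3 43 85 03 2D DE

L0: b op=0x1e:5|imm=-4:27 ⇒ 0xf7fffffc ⇒ big f7 ff ff fc
L1: band op=0x1d:5|rd=9:4|rs=1:4|pad=0:19 ⇒ 0xec880000 ⇒ big ec 88 00 00
L2: li op=0x17:5|rd=8:4|imm=2929475:23 ⇒ 0xbc2cb343 ⇒ big bc 2c b3 43
L3: shli op=0x10:5|rd=10:4|imm=208350:23 ⇒ 0x85032dde ⇒ big 85 03 2d de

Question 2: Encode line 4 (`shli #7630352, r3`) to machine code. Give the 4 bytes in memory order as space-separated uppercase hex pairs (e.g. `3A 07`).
81 F4 6E 10

L4: shli op=0x10:5|rd=3:4|imm=7630352:23 ⇒ 0x81f46e10 ⇒ big 81 f4 6e 10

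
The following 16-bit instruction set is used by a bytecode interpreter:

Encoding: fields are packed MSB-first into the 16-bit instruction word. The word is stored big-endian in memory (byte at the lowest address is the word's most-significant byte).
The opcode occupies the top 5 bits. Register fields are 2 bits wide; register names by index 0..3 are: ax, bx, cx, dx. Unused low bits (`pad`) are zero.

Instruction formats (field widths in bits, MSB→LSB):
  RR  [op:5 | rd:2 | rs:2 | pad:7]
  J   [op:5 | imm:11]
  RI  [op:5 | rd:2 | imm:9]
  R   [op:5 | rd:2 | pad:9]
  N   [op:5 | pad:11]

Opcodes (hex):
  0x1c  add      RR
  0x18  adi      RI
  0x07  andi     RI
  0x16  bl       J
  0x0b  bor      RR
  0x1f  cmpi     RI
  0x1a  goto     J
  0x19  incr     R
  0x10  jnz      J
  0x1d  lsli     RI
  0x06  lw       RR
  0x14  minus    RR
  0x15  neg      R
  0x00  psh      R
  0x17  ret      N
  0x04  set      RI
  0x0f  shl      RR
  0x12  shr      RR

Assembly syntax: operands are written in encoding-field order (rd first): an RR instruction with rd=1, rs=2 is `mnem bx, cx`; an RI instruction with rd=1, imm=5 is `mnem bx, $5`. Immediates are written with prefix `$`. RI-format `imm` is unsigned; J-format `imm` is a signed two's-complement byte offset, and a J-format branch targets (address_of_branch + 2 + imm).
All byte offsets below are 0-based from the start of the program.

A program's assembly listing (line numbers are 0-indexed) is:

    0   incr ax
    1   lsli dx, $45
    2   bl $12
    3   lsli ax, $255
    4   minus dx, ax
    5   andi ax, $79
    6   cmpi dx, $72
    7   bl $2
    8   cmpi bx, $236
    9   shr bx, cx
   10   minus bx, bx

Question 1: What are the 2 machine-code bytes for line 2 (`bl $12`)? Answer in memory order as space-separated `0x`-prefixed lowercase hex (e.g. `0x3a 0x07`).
2. bl fields op=0x16:5|imm=12:11 → word b00ch → b0 0c

0xb0 0x0c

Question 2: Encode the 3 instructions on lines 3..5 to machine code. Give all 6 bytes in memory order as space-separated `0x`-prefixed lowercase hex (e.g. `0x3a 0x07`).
line 3 (lsli): pack op=0x1d:5|rd=0:2|imm=255:9 = 0xe8ff; big→ e8 ff
line 4 (minus): pack op=0x14:5|rd=3:2|rs=0:2|pad=0:7 = 0xa600; big→ a6 00
line 5 (andi): pack op=0x7:5|rd=0:2|imm=79:9 = 0x384f; big→ 38 4f

0xe8 0xff 0xa6 0x00 0x38 0x4f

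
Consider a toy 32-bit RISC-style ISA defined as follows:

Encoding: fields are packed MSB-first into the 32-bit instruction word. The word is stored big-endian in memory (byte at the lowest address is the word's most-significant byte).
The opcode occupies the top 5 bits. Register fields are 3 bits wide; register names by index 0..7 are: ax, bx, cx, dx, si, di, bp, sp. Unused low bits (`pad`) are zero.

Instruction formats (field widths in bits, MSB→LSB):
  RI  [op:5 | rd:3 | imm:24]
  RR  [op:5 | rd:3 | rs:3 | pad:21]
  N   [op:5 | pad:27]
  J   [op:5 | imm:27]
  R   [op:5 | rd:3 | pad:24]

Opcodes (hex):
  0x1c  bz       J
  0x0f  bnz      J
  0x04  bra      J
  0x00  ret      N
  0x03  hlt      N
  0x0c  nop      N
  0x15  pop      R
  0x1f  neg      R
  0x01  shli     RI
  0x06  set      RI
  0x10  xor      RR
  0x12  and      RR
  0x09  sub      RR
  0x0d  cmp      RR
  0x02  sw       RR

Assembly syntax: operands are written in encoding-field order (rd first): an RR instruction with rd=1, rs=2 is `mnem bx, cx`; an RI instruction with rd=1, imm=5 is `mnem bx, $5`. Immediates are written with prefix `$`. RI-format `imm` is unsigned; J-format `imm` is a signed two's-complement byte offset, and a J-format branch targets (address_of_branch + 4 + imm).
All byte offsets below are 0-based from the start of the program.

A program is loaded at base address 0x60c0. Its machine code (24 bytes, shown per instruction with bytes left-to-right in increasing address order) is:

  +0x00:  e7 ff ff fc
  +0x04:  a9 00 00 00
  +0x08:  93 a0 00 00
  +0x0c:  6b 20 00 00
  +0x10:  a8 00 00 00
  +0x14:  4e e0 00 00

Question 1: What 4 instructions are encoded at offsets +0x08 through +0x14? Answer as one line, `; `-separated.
off 0x08: read 93 a0 00 00 as big → 0x93a00000
  top 5b → 0x12 → and [RR]
  rd: (w>>24)&0x7=0x3 → dx
  rs: (w>>21)&0x7=0x5 → di
off 0x0c: read 6b 20 00 00 as big → 0x6b200000
  top 5b → 0xd → cmp [RR]
  rd: (w>>24)&0x7=0x3 → dx
  rs: (w>>21)&0x7=0x1 → bx
off 0x10: read a8 00 00 00 as big → 0xa8000000
  top 5b → 0x15 → pop [R]
  rd: (w>>24)&0x7=0x0 → ax
off 0x14: read 4e e0 00 00 as big → 0x4ee00000
  top 5b → 0x9 → sub [RR]
  rd: (w>>24)&0x7=0x6 → bp
  rs: (w>>21)&0x7=0x7 → sp

and dx, di; cmp dx, bx; pop ax; sub bp, sp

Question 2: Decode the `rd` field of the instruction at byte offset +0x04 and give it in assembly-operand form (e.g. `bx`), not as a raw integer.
bx

@+04  big-endian(a9 00 00 00) = 0xa9000000
  op=0xa9000000>>27=0x15 ⇒ pop (R)
  [26:24] rd=1 = bx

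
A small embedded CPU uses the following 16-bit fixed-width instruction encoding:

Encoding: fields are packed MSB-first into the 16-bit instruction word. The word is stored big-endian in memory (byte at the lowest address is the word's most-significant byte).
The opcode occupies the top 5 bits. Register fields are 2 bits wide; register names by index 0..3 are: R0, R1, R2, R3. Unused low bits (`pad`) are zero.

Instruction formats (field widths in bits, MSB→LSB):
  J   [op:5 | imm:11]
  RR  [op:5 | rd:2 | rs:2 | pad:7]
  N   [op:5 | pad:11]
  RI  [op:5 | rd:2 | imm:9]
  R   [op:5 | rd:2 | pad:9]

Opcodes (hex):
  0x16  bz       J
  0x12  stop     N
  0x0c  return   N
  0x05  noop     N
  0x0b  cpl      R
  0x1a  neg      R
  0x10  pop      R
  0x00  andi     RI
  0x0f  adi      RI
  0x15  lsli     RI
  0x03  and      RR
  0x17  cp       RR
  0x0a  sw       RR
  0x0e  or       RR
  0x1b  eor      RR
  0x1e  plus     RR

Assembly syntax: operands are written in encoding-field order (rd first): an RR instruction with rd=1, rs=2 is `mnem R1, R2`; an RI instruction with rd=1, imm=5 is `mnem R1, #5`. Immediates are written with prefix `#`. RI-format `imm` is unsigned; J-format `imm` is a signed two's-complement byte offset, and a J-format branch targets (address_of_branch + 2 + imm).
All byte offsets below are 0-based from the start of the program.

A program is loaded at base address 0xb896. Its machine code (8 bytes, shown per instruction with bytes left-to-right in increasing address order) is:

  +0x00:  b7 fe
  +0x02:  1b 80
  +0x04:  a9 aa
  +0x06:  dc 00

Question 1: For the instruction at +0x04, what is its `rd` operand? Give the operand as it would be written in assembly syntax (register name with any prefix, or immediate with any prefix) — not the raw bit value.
off 0x04: read a9 aa as big → 0xa9aa
  op=0xa9aa>>11=0x15 ⇒ lsli (RI)
  rd: (w>>9)&0x3=0x0 → R0
  imm: (w>>0)&0x1ff=0x1aa → #426

R0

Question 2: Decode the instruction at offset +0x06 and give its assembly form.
+0x06: dc 00 ⇒ word 0xdc00 (big)
  opcode bits[15:11]=0x1b: eor/RR
  rd: (w>>9)&0x3=0x2 → R2
  rs: (w>>7)&0x3=0x0 → R0

eor R2, R0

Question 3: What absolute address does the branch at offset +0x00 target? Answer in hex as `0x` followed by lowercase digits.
0xb896

+0x00: b7 fe ⇒ word 0xb7fe (big)
  opcode bits[15:11]=0x16: bz/J
  imm@[10:0]=0x7fe (s11→-2) ⇒ #-2
  target = base 0xb896 + off 0x00 + 2 + imm -2 = 0xb896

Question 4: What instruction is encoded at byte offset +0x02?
and R1, R3

+0x02: 1b 80 ⇒ word 0x1b80 (big)
  top 5b → 0x3 → and [RR]
  rd: (w>>9)&0x3=0x1 → R1
  rs: (w>>7)&0x3=0x3 → R3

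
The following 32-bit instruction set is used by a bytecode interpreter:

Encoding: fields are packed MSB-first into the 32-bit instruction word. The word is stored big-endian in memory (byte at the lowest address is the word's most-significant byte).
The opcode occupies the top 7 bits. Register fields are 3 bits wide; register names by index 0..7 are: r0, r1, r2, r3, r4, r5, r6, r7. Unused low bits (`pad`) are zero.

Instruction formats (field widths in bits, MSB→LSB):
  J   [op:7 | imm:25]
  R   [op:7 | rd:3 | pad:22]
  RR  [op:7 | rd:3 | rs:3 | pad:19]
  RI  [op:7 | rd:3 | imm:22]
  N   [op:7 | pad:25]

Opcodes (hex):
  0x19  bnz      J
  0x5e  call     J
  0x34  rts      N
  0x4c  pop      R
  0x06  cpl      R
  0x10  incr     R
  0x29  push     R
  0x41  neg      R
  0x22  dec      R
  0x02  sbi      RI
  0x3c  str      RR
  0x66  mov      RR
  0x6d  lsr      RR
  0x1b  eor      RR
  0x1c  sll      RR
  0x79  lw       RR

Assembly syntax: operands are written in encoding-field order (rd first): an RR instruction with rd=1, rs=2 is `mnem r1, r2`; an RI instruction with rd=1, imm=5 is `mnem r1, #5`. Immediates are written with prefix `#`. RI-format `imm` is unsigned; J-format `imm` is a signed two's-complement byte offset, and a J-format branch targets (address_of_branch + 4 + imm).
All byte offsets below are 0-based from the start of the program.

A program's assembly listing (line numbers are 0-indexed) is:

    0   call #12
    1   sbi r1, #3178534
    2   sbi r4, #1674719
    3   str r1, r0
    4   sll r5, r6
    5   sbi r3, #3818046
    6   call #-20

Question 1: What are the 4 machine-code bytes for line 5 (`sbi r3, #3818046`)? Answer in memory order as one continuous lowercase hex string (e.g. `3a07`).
04fa423e

5. sbi fields op=0x2:7|rd=3:3|imm=3818046:22 → word 04fa423eh → 04 fa 42 3e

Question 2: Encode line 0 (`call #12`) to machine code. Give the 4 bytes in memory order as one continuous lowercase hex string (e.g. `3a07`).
line 0 (call): pack op=0x5e:7|imm=12:25 = 0xbc00000c; big→ bc 00 00 0c

bc00000c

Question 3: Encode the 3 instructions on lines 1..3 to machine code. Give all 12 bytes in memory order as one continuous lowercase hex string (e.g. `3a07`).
0470802605198ddf78400000

line 1 (sbi): pack op=0x2:7|rd=1:3|imm=3178534:22 = 0x04708026; big→ 04 70 80 26
line 2 (sbi): pack op=0x2:7|rd=4:3|imm=1674719:22 = 0x05198ddf; big→ 05 19 8d df
line 3 (str): pack op=0x3c:7|rd=1:3|rs=0:3|pad=0:19 = 0x78400000; big→ 78 40 00 00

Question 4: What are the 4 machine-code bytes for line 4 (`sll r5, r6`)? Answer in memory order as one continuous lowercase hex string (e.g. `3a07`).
L4: sll op=0x1c:7|rd=5:3|rs=6:3|pad=0:19 ⇒ 0x39700000 ⇒ big 39 70 00 00

39700000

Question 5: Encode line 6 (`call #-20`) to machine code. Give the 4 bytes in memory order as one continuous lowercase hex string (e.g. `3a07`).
bdffffec

L6: call op=0x5e:7|imm=-20:25 ⇒ 0xbdffffec ⇒ big bd ff ff ec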